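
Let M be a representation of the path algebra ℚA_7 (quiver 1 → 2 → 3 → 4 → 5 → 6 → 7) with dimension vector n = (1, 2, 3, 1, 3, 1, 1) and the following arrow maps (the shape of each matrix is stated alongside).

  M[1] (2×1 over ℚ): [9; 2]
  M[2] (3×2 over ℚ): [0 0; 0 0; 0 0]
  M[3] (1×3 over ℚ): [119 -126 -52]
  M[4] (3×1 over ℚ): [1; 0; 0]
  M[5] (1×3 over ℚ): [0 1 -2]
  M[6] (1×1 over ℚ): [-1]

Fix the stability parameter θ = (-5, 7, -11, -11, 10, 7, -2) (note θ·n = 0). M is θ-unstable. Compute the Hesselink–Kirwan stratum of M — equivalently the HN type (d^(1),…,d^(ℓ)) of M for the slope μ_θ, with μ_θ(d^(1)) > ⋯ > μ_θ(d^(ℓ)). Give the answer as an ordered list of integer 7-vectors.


Barcode: M ≅ I[1,2], I[2,2], I[3,3]^2, I[3,5], I[5,5], I[5,7]. HN layers by μ_θ (5 steps, strictly decreasing):
  μ^(1)=10; μ^(2)=7; μ^(3)=5; μ^(4)=-5; μ^(5)=-11

((0, 0, 0, 0, 2, 0, 0); (0, 2, 0, 0, 0, 0, 0); (0, 0, 0, 0, 1, 1, 1); (1, 0, 0, 0, 0, 0, 0); (0, 0, 3, 1, 0, 0, 0))


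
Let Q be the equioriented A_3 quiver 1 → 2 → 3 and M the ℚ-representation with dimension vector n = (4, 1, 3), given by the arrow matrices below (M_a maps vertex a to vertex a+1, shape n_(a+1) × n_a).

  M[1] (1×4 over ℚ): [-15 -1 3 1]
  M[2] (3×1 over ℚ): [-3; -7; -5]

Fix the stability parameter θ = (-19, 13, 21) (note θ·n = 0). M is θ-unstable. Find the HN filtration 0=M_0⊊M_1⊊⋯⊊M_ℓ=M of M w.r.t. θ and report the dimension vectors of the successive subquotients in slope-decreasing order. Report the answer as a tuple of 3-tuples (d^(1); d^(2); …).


Interval decomposition of M: I[1,1]^3, I[1,3], I[3,3]^2.
HN type (ℓ=3): μ^(1)=21; μ^(2)=13; μ^(3)=-19

((0, 0, 3); (0, 1, 0); (4, 0, 0))


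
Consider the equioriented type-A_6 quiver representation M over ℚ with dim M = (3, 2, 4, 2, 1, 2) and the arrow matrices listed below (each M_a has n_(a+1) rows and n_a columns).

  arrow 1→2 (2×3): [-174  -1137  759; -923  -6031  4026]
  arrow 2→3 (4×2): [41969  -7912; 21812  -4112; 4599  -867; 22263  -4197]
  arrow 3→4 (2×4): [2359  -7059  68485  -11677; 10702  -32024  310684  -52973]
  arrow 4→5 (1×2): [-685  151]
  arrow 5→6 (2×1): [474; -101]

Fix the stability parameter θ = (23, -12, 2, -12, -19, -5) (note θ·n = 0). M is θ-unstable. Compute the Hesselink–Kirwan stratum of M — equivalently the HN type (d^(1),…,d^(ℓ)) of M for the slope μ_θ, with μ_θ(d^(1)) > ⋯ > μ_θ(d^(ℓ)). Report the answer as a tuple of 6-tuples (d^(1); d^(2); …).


Interval decomposition of M: I[1,1], I[1,4], I[1,6], I[3,3]^2, I[6,6].
HN type (ℓ=5): μ^(1)=23; μ^(2)=2; μ^(3)=1/4; μ^(4)=-23/6; μ^(5)=-5

((1, 0, 0, 0, 0, 0); (0, 0, 2, 0, 0, 0); (1, 1, 1, 1, 0, 0); (1, 1, 1, 1, 1, 1); (0, 0, 0, 0, 0, 1))


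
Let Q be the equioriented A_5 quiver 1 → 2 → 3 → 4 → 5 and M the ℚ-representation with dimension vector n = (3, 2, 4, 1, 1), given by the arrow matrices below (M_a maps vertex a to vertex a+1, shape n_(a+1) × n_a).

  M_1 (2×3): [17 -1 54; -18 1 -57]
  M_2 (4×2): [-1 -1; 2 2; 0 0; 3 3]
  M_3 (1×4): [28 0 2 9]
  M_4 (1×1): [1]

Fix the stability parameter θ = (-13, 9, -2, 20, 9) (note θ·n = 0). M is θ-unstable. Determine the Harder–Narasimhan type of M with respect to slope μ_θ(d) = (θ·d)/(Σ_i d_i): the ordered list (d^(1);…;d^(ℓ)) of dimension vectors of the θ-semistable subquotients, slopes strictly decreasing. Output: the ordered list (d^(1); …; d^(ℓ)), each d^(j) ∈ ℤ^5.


Via rank(M_{q-1}∘⋯∘M_p): M ≅ I[1,1], I[1,2], I[1,5], I[3,3]^3.
μ_θ-semistable layers: μ^(1)=29/2; μ^(2)=9; μ^(3)=7/2; μ^(4)=-2; μ^(5)=-13

((0, 0, 0, 1, 1); (0, 1, 0, 0, 0); (0, 1, 1, 0, 0); (0, 0, 3, 0, 0); (3, 0, 0, 0, 0))


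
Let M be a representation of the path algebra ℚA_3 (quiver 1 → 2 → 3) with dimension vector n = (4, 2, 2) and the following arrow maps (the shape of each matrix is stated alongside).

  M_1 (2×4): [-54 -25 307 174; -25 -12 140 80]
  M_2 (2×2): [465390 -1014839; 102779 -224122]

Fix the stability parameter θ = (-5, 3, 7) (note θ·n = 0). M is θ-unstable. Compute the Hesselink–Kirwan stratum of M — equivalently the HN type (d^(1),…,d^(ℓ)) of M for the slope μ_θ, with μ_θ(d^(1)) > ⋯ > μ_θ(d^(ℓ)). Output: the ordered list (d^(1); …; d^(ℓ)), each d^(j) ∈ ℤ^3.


Via rank(M_{q-1}∘⋯∘M_p): M ≅ I[1,1]^2, I[1,3]^2.
μ_θ-semistable layers: μ^(1)=7; μ^(2)=3; μ^(3)=-5

((0, 0, 2); (0, 2, 0); (4, 0, 0))


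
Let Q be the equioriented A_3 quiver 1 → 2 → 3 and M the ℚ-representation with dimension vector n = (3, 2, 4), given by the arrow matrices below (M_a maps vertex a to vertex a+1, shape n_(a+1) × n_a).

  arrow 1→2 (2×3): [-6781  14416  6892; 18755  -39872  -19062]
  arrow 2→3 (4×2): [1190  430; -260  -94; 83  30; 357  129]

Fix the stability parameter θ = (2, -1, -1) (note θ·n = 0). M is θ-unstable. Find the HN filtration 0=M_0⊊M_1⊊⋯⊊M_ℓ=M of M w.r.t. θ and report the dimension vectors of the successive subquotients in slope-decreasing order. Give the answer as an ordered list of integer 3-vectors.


Barcode: M ≅ I[1,1], I[1,3]^2, I[3,3]^2. HN layers by μ_θ (3 steps, strictly decreasing):
  μ^(1)=2; μ^(2)=0; μ^(3)=-1

((1, 0, 0); (2, 2, 2); (0, 0, 2))


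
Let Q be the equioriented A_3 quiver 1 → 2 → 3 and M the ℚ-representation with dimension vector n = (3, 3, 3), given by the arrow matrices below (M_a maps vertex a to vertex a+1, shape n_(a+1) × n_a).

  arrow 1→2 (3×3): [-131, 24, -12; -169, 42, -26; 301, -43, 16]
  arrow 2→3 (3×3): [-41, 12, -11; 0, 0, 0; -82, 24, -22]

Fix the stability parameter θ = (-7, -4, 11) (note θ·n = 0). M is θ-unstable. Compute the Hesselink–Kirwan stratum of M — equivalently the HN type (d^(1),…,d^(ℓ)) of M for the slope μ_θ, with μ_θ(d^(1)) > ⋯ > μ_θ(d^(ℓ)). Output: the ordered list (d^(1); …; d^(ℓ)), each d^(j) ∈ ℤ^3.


Barcode: M ≅ I[1,2]^2, I[1,3], I[3,3]^2. HN layers by μ_θ (3 steps, strictly decreasing):
  μ^(1)=11; μ^(2)=-4; μ^(3)=-7

((0, 0, 3); (0, 3, 0); (3, 0, 0))


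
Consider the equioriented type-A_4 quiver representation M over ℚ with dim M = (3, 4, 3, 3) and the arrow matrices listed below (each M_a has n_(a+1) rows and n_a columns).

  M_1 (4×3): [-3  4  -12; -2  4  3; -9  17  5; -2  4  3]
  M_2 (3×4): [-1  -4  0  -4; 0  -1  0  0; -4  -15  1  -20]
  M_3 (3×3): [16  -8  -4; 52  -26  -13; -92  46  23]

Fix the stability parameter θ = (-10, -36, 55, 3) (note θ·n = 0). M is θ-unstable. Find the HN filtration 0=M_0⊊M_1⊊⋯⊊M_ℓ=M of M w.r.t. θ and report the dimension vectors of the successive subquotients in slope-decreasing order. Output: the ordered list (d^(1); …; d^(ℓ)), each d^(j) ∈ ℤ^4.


Via rank(M_{q-1}∘⋯∘M_p): M ≅ I[1,3]^2, I[1,4], I[2,2], I[4,4]^2.
μ_θ-semistable layers: μ^(1)=55; μ^(2)=29; μ^(3)=3; μ^(4)=-23; μ^(5)=-36

((0, 0, 2, 0); (0, 0, 1, 1); (0, 0, 0, 2); (3, 3, 0, 0); (0, 1, 0, 0))


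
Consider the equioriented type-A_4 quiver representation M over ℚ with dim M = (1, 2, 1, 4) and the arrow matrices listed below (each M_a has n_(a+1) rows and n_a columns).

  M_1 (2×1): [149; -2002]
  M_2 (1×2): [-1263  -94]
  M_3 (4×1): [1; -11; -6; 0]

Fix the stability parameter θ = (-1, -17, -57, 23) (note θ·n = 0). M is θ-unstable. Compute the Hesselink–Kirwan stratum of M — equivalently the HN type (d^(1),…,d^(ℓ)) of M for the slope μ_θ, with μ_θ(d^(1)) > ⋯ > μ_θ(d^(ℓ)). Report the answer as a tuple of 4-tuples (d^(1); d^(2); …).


Interval decomposition of M: I[1,4], I[2,2], I[4,4]^3.
HN type (ℓ=3): μ^(1)=23; μ^(2)=-17; μ^(3)=-25

((0, 0, 0, 4); (0, 1, 0, 0); (1, 1, 1, 0))


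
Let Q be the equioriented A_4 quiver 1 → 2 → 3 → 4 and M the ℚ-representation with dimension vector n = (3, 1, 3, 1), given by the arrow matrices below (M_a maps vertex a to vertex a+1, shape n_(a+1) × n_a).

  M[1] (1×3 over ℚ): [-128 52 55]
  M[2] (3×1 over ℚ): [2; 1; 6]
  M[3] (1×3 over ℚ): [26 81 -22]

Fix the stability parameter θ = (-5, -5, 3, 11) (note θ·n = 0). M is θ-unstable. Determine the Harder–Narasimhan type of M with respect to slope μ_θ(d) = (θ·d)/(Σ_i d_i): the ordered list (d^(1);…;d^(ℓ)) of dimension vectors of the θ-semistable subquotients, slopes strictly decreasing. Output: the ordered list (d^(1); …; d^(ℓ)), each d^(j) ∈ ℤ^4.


Interval decomposition of M: I[1,1]^2, I[1,4], I[3,3]^2.
HN type (ℓ=3): μ^(1)=11; μ^(2)=3; μ^(3)=-5

((0, 0, 0, 1); (0, 0, 3, 0); (3, 1, 0, 0))


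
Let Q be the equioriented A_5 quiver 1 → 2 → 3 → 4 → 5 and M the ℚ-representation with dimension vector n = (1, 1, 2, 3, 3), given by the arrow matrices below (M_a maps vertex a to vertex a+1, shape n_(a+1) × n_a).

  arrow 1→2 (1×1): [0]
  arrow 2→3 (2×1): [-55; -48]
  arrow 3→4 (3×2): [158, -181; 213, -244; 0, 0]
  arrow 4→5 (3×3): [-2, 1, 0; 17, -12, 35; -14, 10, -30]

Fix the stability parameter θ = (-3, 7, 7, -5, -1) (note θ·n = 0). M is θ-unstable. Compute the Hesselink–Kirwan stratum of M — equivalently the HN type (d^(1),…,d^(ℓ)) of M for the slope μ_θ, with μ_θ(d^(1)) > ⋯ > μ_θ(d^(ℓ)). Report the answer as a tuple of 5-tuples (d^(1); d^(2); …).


Via rank(M_{q-1}∘⋯∘M_p): M ≅ I[1,1], I[2,5], I[3,5], I[4,4], I[5,5].
μ_θ-semistable layers: μ^(1)=2; μ^(2)=1/3; μ^(3)=-1; μ^(4)=-3; μ^(5)=-5

((0, 1, 1, 1, 1); (0, 0, 1, 1, 1); (0, 0, 0, 0, 1); (1, 0, 0, 0, 0); (0, 0, 0, 1, 0))


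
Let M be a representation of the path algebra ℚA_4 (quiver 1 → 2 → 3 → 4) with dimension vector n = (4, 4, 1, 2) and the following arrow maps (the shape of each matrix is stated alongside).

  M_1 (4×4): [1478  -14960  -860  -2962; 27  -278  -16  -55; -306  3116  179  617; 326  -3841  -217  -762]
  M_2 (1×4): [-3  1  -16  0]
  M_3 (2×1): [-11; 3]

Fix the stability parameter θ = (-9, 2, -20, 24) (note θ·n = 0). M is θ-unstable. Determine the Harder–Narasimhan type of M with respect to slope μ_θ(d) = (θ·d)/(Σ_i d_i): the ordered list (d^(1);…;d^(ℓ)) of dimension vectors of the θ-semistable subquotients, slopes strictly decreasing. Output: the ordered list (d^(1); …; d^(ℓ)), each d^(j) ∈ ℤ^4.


Interval decomposition of M: I[1,2]^3, I[1,4], I[4,4].
HN type (ℓ=3): μ^(1)=24; μ^(2)=2; μ^(3)=-9

((0, 0, 0, 2); (0, 3, 0, 0); (4, 1, 1, 0))


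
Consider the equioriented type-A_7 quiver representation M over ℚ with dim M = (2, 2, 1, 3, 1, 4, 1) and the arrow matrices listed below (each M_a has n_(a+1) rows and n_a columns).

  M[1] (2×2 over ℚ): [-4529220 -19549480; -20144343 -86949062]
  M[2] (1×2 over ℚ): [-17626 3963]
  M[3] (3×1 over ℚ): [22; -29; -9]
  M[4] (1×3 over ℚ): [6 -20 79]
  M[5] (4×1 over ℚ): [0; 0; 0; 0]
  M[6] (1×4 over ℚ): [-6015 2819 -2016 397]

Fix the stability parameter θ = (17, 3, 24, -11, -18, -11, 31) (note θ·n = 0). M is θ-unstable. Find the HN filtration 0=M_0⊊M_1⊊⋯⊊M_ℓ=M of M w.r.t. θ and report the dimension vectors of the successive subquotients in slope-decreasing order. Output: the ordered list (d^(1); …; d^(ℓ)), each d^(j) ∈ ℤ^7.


Interval decomposition of M: I[1,1], I[1,5], I[2,2], I[4,4]^2, I[6,6]^3, I[6,7].
HN type (ℓ=4): μ^(1)=31; μ^(2)=17; μ^(3)=3; μ^(4)=-11

((0, 0, 0, 0, 0, 0, 1); (1, 0, 0, 0, 0, 0, 0); (1, 2, 1, 1, 1, 0, 0); (0, 0, 0, 2, 0, 4, 0))


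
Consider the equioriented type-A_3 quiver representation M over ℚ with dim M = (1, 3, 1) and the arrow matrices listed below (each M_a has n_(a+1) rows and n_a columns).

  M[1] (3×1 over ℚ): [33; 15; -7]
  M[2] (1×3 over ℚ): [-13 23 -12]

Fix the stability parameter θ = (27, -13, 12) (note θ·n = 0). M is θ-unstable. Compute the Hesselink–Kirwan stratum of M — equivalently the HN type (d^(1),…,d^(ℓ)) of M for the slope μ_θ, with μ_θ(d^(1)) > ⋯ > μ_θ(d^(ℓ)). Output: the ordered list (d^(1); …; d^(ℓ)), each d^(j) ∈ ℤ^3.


Interval decomposition of M: I[1,2], I[2,2], I[2,3].
HN type (ℓ=3): μ^(1)=12; μ^(2)=7; μ^(3)=-13

((0, 0, 1); (1, 1, 0); (0, 2, 0))


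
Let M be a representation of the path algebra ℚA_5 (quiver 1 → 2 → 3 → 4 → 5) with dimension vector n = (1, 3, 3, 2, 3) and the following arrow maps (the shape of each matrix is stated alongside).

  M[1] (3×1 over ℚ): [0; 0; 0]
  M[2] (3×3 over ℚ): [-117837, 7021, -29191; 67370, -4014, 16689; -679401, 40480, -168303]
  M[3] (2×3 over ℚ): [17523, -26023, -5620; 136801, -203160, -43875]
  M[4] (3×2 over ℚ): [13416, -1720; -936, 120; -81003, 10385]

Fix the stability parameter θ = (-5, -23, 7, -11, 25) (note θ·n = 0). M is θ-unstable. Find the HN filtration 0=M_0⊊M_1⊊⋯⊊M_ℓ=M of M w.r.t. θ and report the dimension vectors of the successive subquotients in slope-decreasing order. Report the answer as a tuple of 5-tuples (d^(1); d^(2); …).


Barcode: M ≅ I[1,1], I[2,3], I[2,4], I[2,5], I[5,5]^2. HN layers by μ_θ (5 steps, strictly decreasing):
  μ^(1)=25; μ^(2)=7; μ^(3)=-2; μ^(4)=-5; μ^(5)=-23

((0, 0, 0, 0, 3); (0, 0, 1, 0, 0); (0, 0, 2, 2, 0); (1, 0, 0, 0, 0); (0, 3, 0, 0, 0))


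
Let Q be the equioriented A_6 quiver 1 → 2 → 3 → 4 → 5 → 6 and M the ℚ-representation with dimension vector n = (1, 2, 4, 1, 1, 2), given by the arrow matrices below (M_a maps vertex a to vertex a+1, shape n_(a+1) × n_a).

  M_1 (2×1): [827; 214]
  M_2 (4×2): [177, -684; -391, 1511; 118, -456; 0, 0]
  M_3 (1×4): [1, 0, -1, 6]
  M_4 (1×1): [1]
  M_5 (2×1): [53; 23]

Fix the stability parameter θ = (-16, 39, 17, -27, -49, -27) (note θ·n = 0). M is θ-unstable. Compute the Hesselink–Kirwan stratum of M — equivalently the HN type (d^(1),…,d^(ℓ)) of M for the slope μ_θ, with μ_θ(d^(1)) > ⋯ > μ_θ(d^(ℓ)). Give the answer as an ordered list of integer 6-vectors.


Interval decomposition of M: I[1,6], I[2,3], I[3,3]^2, I[6,6].
HN type (ℓ=5): μ^(1)=28; μ^(2)=17; μ^(3)=-47/5; μ^(4)=-16; μ^(5)=-27

((0, 1, 1, 0, 0, 0); (0, 0, 2, 0, 0, 0); (0, 1, 1, 1, 1, 1); (1, 0, 0, 0, 0, 0); (0, 0, 0, 0, 0, 1))


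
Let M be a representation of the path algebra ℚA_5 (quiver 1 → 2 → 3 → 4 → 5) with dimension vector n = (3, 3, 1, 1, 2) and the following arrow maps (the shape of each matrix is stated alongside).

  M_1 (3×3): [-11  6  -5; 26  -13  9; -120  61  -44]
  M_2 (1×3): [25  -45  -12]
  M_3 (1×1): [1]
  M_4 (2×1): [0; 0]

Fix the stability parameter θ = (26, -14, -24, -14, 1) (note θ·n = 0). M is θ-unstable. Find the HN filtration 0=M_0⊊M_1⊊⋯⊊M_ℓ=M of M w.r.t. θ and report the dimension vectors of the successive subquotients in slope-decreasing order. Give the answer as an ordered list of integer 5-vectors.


Barcode: M ≅ I[1,2]^2, I[1,4], I[5,5]^2. HN layers by μ_θ (3 steps, strictly decreasing):
  μ^(1)=6; μ^(2)=1; μ^(3)=-13/2

((2, 2, 0, 0, 0); (0, 0, 0, 0, 2); (1, 1, 1, 1, 0))


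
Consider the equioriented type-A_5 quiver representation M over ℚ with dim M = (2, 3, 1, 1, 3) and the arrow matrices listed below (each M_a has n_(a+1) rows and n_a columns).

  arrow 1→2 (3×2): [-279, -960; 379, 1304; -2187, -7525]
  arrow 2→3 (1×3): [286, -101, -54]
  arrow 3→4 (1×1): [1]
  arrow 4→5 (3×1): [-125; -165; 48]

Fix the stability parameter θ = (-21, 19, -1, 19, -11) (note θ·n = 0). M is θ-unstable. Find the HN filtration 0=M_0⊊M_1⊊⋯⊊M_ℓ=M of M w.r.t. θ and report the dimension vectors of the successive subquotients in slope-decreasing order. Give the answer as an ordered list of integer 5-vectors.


Interval decomposition of M: I[1,2], I[1,5], I[2,2], I[5,5]^2.
HN type (ℓ=4): μ^(1)=19; μ^(2)=13/2; μ^(3)=-11; μ^(4)=-21

((0, 2, 0, 0, 0); (0, 1, 1, 1, 1); (0, 0, 0, 0, 2); (2, 0, 0, 0, 0))


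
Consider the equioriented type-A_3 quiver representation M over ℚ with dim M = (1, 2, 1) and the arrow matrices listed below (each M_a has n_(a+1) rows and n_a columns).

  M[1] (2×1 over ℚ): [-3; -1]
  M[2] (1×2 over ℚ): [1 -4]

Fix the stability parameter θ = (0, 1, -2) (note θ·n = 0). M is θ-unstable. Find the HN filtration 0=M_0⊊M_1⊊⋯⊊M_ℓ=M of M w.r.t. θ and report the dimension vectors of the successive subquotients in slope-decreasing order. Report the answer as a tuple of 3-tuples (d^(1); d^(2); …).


Interval decomposition of M: I[1,3], I[2,2].
HN type (ℓ=2): μ^(1)=1; μ^(2)=-1/3

((0, 1, 0); (1, 1, 1))


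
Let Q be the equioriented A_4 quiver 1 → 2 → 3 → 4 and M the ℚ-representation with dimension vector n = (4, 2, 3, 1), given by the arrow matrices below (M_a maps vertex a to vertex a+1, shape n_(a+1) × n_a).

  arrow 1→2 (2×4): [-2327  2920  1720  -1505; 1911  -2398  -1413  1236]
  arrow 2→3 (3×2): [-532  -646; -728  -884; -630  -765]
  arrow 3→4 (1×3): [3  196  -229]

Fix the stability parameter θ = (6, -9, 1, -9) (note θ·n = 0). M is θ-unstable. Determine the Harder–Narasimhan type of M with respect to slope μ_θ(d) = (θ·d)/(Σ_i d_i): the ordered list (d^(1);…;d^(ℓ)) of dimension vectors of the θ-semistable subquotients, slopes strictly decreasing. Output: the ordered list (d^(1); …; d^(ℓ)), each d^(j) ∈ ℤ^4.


Interval decomposition of M: I[1,1]^2, I[1,2], I[1,4], I[3,3]^2.
HN type (ℓ=4): μ^(1)=6; μ^(2)=1; μ^(3)=-3/2; μ^(4)=-11/4

((2, 0, 0, 0); (0, 0, 2, 0); (1, 1, 0, 0); (1, 1, 1, 1))


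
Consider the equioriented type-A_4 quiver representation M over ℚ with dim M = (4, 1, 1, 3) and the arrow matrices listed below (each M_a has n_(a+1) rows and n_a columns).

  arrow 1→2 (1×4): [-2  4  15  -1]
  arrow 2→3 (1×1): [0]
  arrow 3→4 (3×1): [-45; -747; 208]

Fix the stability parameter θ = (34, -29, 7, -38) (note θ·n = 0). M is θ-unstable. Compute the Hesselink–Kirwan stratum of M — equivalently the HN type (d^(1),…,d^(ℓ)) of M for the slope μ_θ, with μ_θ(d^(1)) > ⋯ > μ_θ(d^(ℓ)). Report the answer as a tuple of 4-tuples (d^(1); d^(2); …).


Via rank(M_{q-1}∘⋯∘M_p): M ≅ I[1,1]^3, I[1,2], I[3,4], I[4,4]^2.
μ_θ-semistable layers: μ^(1)=34; μ^(2)=5/2; μ^(3)=-31/2; μ^(4)=-38

((3, 0, 0, 0); (1, 1, 0, 0); (0, 0, 1, 1); (0, 0, 0, 2))


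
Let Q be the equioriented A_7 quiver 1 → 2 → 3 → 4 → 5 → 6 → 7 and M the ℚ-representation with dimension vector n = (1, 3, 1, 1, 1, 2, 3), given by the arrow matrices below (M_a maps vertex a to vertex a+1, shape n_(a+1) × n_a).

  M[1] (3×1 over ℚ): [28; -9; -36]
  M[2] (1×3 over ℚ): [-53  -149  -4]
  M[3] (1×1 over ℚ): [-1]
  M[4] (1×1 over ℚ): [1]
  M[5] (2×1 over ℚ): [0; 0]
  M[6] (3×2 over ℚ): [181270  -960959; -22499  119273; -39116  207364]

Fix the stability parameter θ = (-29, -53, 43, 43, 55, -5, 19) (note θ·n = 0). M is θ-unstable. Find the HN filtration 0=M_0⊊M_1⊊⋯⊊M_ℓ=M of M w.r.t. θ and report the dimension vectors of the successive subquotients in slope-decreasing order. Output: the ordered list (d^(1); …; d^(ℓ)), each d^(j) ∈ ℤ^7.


Barcode: M ≅ I[1,5], I[2,2]^2, I[6,7]^2, I[7,7]. HN layers by μ_θ (6 steps, strictly decreasing):
  μ^(1)=55; μ^(2)=43; μ^(3)=19; μ^(4)=-5; μ^(5)=-41; μ^(6)=-53

((0, 0, 0, 0, 1, 0, 0); (0, 0, 1, 1, 0, 0, 0); (0, 0, 0, 0, 0, 0, 3); (0, 0, 0, 0, 0, 2, 0); (1, 1, 0, 0, 0, 0, 0); (0, 2, 0, 0, 0, 0, 0))


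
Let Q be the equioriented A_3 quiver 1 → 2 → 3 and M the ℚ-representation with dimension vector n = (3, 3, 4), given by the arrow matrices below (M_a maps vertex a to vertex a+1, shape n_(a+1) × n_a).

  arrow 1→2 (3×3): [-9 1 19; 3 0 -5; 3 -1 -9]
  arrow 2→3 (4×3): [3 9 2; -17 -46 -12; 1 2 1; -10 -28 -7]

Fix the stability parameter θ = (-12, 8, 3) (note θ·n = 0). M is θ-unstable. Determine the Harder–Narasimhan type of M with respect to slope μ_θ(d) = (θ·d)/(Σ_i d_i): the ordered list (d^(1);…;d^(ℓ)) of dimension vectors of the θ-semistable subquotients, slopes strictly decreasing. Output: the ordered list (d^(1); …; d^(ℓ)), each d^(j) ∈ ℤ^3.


Via rank(M_{q-1}∘⋯∘M_p): M ≅ I[1,1], I[1,3]^2, I[2,3], I[3,3].
μ_θ-semistable layers: μ^(1)=11/2; μ^(2)=3; μ^(3)=-12

((0, 3, 3); (0, 0, 1); (3, 0, 0))


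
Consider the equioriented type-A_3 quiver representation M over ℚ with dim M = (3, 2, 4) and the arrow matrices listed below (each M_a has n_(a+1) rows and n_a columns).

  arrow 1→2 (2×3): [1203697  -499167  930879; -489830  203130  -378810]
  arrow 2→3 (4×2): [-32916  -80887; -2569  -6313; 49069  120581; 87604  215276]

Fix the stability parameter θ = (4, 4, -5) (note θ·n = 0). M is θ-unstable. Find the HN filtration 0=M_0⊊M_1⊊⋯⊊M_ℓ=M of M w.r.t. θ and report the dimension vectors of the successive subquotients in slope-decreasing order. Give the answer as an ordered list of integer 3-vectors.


Via rank(M_{q-1}∘⋯∘M_p): M ≅ I[1,1]^2, I[1,3], I[2,3], I[3,3]^2.
μ_θ-semistable layers: μ^(1)=4; μ^(2)=1; μ^(3)=-1/2; μ^(4)=-5

((2, 0, 0); (1, 1, 1); (0, 1, 1); (0, 0, 2))


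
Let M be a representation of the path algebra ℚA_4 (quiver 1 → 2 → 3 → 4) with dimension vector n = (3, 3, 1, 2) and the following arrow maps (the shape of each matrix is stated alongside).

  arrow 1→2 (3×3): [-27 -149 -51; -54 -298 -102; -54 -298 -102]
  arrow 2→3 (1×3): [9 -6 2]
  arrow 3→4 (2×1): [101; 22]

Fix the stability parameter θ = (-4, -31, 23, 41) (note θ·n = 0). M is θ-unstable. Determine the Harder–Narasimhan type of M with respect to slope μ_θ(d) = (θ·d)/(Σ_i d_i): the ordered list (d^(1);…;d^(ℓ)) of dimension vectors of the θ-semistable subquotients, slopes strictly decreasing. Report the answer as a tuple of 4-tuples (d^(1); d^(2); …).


Via rank(M_{q-1}∘⋯∘M_p): M ≅ I[1,1]^2, I[1,4], I[2,2]^2, I[4,4].
μ_θ-semistable layers: μ^(1)=41; μ^(2)=23; μ^(3)=-4; μ^(4)=-35/2; μ^(5)=-31

((0, 0, 0, 2); (0, 0, 1, 0); (2, 0, 0, 0); (1, 1, 0, 0); (0, 2, 0, 0))


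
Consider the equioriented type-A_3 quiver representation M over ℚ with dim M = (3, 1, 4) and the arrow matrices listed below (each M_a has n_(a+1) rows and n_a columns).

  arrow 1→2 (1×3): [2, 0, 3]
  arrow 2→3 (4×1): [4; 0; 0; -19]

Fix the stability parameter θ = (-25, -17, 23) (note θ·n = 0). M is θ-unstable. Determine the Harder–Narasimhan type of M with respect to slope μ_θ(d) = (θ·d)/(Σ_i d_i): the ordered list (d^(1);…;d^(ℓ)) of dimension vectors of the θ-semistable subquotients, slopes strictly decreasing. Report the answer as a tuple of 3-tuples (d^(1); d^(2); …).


Via rank(M_{q-1}∘⋯∘M_p): M ≅ I[1,1]^2, I[1,3], I[3,3]^3.
μ_θ-semistable layers: μ^(1)=23; μ^(2)=-17; μ^(3)=-25

((0, 0, 4); (0, 1, 0); (3, 0, 0))


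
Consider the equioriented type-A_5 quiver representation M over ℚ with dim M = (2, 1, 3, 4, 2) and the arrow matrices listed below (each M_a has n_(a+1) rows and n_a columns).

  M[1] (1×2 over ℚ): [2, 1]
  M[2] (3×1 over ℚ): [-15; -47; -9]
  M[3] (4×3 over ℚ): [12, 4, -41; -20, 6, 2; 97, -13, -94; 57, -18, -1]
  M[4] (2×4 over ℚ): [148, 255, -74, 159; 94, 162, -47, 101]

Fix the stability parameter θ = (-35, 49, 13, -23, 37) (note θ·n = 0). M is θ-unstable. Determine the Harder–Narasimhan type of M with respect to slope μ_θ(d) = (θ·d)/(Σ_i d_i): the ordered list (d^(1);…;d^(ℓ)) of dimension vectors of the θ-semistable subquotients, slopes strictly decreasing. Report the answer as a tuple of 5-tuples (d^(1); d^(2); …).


Interval decomposition of M: I[1,1], I[1,4], I[3,5]^2, I[4,4].
HN type (ℓ=5): μ^(1)=37; μ^(2)=13; μ^(3)=-5; μ^(4)=-23; μ^(5)=-35

((0, 0, 0, 0, 2); (0, 1, 1, 1, 0); (0, 0, 2, 2, 0); (0, 0, 0, 1, 0); (2, 0, 0, 0, 0))


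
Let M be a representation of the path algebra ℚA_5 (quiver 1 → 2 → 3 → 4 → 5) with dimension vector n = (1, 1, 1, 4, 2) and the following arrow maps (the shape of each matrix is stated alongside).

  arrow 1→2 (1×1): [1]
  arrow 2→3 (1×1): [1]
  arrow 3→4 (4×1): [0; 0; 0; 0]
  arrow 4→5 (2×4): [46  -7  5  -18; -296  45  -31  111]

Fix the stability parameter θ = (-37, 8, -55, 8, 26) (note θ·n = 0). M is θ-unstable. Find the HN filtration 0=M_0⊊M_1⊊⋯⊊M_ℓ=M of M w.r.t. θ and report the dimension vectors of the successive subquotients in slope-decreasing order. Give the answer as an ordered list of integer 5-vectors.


Barcode: M ≅ I[1,3], I[4,4]^2, I[4,5]^2. HN layers by μ_θ (4 steps, strictly decreasing):
  μ^(1)=26; μ^(2)=8; μ^(3)=-47/2; μ^(4)=-37

((0, 0, 0, 0, 2); (0, 0, 0, 4, 0); (0, 1, 1, 0, 0); (1, 0, 0, 0, 0))


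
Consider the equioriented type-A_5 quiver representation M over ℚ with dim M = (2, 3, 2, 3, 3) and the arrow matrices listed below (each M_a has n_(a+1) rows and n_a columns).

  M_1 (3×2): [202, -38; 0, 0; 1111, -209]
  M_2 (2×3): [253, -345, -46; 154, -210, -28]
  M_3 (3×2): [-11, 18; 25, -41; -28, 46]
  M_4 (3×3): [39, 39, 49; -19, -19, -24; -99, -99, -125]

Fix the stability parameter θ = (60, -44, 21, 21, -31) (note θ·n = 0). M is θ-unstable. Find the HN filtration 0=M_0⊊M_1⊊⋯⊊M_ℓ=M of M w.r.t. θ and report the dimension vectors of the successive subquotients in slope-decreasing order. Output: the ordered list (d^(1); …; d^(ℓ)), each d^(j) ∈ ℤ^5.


Interval decomposition of M: I[1,1], I[1,2], I[2,2], I[2,4], I[3,5], I[4,5], I[5,5].
HN type (ℓ=7): μ^(1)=60; μ^(2)=21; μ^(3)=8; μ^(4)=11/3; μ^(5)=-5; μ^(6)=-31; μ^(7)=-44

((1, 0, 0, 0, 0); (0, 0, 1, 1, 0); (1, 1, 0, 0, 0); (0, 0, 1, 1, 1); (0, 0, 0, 1, 1); (0, 0, 0, 0, 1); (0, 2, 0, 0, 0))


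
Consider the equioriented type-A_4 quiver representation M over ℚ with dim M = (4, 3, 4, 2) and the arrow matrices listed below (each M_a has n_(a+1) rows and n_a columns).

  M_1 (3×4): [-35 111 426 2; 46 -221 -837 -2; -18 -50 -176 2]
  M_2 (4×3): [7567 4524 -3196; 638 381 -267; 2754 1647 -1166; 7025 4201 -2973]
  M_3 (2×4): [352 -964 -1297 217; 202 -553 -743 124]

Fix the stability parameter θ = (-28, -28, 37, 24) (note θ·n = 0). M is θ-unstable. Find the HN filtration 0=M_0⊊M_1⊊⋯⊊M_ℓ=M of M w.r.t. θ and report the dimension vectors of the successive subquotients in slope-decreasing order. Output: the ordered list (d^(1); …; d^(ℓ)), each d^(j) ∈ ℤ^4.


Barcode: M ≅ I[1,1], I[1,3], I[1,4]^2, I[3,3]. HN layers by μ_θ (3 steps, strictly decreasing):
  μ^(1)=37; μ^(2)=61/2; μ^(3)=-28

((0, 0, 2, 0); (0, 0, 2, 2); (4, 3, 0, 0))


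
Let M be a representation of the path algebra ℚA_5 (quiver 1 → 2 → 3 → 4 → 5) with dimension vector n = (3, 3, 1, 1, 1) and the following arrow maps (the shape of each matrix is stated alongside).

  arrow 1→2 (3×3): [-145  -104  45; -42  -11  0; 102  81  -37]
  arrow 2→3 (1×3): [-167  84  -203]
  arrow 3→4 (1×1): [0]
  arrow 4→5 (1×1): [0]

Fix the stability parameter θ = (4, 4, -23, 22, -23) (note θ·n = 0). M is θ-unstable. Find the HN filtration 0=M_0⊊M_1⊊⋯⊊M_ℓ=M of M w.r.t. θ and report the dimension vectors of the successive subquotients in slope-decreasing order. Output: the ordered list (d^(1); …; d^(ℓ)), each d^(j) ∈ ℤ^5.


Interval decomposition of M: I[1,2]^2, I[1,3], I[4,4], I[5,5].
HN type (ℓ=4): μ^(1)=22; μ^(2)=4; μ^(3)=-5; μ^(4)=-23

((0, 0, 0, 1, 0); (2, 2, 0, 0, 0); (1, 1, 1, 0, 0); (0, 0, 0, 0, 1))


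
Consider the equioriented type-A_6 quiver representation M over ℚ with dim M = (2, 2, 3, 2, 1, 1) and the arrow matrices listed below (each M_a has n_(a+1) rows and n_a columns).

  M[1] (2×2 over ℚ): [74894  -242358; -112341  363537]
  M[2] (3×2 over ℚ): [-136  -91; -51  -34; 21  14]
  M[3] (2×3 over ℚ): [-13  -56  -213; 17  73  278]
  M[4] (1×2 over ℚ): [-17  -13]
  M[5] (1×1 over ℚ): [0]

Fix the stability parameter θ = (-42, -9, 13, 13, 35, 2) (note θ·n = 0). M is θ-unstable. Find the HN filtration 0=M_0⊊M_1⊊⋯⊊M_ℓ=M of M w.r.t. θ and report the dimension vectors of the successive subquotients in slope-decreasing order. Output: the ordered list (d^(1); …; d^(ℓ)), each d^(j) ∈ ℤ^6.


Barcode: M ≅ I[1,1], I[1,4], I[2,5], I[3,3], I[6,6]. HN layers by μ_θ (5 steps, strictly decreasing):
  μ^(1)=35; μ^(2)=13; μ^(3)=2; μ^(4)=-9; μ^(5)=-42

((0, 0, 0, 0, 1, 0); (0, 0, 3, 2, 0, 0); (0, 0, 0, 0, 0, 1); (0, 2, 0, 0, 0, 0); (2, 0, 0, 0, 0, 0))


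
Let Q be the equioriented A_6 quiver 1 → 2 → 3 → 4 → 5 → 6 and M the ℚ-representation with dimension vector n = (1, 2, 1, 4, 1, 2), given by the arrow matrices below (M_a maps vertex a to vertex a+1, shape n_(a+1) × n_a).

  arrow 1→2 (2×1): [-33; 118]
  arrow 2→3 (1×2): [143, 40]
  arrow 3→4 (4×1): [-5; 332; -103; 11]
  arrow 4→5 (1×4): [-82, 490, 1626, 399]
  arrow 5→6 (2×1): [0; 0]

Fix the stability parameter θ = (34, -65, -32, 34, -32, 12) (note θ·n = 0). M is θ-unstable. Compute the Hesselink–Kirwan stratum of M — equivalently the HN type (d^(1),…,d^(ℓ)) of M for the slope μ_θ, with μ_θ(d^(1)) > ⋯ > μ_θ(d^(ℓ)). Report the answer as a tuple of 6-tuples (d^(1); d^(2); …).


Via rank(M_{q-1}∘⋯∘M_p): M ≅ I[1,5], I[2,2], I[4,4]^3, I[6,6]^2.
μ_θ-semistable layers: μ^(1)=34; μ^(2)=12; μ^(3)=1; μ^(4)=-21; μ^(5)=-65

((0, 0, 0, 3, 0, 0); (0, 0, 0, 0, 0, 2); (0, 0, 0, 1, 1, 0); (1, 1, 1, 0, 0, 0); (0, 1, 0, 0, 0, 0))


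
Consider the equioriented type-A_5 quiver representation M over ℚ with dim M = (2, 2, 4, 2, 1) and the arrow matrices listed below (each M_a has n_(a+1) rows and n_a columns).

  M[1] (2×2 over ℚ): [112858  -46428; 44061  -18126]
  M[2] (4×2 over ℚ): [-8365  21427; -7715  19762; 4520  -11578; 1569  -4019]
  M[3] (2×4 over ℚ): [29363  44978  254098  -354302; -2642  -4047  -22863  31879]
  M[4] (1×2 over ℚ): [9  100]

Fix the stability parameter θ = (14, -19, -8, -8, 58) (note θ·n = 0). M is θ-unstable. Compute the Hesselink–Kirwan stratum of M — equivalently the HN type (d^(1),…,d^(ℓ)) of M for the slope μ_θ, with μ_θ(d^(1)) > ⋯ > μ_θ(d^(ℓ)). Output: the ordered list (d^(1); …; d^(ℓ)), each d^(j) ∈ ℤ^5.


Barcode: M ≅ I[1,1], I[1,5], I[2,4], I[3,3]^2. HN layers by μ_θ (5 steps, strictly decreasing):
  μ^(1)=58; μ^(2)=14; μ^(3)=-21/4; μ^(4)=-8; μ^(5)=-19

((0, 0, 0, 0, 1); (1, 0, 0, 0, 0); (1, 1, 1, 1, 0); (0, 0, 3, 1, 0); (0, 1, 0, 0, 0))


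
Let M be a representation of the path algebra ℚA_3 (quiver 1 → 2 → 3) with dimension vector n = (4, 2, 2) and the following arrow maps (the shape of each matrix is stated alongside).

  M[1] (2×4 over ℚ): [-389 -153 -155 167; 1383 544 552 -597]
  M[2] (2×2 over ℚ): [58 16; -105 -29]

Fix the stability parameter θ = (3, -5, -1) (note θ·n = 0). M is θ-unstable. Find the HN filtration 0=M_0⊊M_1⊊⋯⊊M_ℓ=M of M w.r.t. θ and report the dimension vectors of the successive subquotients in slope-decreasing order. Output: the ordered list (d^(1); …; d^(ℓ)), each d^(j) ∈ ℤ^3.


Via rank(M_{q-1}∘⋯∘M_p): M ≅ I[1,1]^2, I[1,3]^2.
μ_θ-semistable layers: μ^(1)=3; μ^(2)=-1

((2, 0, 0); (2, 2, 2))


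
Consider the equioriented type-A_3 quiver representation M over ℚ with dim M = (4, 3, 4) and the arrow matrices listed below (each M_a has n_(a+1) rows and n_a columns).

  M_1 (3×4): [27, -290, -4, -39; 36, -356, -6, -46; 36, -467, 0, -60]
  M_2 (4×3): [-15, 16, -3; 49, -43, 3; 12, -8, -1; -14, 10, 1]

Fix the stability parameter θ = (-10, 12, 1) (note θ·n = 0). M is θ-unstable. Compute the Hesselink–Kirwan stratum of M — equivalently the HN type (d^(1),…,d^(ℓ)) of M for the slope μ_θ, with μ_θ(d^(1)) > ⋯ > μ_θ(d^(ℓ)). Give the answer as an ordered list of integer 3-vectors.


Interval decomposition of M: I[1,1], I[1,3]^3, I[3,3].
HN type (ℓ=3): μ^(1)=13/2; μ^(2)=1; μ^(3)=-10

((0, 3, 3); (0, 0, 1); (4, 0, 0))


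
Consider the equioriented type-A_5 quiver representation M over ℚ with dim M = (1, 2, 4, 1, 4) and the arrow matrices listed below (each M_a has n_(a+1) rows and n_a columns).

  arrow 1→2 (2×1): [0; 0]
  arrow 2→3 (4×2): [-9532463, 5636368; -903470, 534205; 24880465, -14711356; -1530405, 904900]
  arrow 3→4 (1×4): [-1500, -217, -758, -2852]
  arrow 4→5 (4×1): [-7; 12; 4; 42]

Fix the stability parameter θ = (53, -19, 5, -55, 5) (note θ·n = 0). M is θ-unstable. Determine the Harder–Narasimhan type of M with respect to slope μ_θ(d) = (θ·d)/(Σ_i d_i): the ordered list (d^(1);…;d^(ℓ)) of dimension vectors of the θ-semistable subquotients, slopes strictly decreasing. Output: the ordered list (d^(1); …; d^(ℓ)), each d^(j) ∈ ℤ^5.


Barcode: M ≅ I[1,1], I[2,3], I[2,5], I[3,3]^2, I[5,5]^3. HN layers by μ_θ (4 steps, strictly decreasing):
  μ^(1)=53; μ^(2)=5; μ^(3)=-19; μ^(4)=-23

((1, 0, 0, 0, 0); (0, 0, 3, 0, 4); (0, 1, 0, 0, 0); (0, 1, 1, 1, 0))


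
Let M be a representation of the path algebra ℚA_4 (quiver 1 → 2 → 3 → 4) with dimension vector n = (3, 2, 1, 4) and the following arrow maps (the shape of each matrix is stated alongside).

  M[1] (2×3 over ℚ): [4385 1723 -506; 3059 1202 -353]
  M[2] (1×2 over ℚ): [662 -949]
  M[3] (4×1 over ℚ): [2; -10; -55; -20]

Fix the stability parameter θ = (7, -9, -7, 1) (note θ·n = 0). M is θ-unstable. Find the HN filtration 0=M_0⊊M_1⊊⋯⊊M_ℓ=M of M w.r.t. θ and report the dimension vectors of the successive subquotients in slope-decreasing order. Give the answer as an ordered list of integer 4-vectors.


Interval decomposition of M: I[1,1], I[1,2], I[1,4], I[4,4]^3.
HN type (ℓ=4): μ^(1)=7; μ^(2)=1; μ^(3)=-1; μ^(4)=-3

((1, 0, 0, 0); (0, 0, 0, 4); (1, 1, 0, 0); (1, 1, 1, 0))


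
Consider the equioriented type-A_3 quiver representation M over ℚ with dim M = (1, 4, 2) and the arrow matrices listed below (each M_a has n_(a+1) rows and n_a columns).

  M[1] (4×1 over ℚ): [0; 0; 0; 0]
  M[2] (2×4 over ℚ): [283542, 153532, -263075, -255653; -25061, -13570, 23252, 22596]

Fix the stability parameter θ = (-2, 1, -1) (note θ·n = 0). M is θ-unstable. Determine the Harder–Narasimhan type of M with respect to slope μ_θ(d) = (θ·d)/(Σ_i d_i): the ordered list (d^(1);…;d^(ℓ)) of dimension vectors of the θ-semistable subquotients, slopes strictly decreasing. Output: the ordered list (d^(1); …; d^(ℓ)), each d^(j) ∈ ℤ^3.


Via rank(M_{q-1}∘⋯∘M_p): M ≅ I[1,1], I[2,2]^2, I[2,3]^2.
μ_θ-semistable layers: μ^(1)=1; μ^(2)=0; μ^(3)=-2

((0, 2, 0); (0, 2, 2); (1, 0, 0))


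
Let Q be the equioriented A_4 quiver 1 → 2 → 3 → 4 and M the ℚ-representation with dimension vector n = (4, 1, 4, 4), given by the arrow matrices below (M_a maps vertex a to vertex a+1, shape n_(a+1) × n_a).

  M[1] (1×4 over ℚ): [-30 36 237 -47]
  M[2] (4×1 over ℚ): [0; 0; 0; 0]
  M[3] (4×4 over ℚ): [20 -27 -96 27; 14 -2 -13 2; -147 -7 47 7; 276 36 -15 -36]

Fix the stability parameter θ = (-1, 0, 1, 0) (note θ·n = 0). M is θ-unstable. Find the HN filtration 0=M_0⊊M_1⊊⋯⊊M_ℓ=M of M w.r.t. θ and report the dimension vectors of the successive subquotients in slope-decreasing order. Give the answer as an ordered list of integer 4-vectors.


Barcode: M ≅ I[1,1]^3, I[1,2], I[3,3], I[3,4]^3, I[4,4]. HN layers by μ_θ (4 steps, strictly decreasing):
  μ^(1)=1; μ^(2)=1/2; μ^(3)=0; μ^(4)=-1

((0, 0, 1, 0); (0, 0, 3, 3); (0, 1, 0, 1); (4, 0, 0, 0))


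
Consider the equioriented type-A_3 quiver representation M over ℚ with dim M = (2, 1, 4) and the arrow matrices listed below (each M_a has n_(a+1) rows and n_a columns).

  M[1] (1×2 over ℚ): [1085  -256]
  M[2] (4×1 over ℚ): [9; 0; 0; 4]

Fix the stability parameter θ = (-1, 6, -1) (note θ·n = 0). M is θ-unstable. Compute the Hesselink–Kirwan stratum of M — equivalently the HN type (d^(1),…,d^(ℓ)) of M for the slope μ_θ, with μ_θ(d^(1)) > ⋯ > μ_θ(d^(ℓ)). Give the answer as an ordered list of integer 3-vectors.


Via rank(M_{q-1}∘⋯∘M_p): M ≅ I[1,1], I[1,3], I[3,3]^3.
μ_θ-semistable layers: μ^(1)=5/2; μ^(2)=-1

((0, 1, 1); (2, 0, 3))


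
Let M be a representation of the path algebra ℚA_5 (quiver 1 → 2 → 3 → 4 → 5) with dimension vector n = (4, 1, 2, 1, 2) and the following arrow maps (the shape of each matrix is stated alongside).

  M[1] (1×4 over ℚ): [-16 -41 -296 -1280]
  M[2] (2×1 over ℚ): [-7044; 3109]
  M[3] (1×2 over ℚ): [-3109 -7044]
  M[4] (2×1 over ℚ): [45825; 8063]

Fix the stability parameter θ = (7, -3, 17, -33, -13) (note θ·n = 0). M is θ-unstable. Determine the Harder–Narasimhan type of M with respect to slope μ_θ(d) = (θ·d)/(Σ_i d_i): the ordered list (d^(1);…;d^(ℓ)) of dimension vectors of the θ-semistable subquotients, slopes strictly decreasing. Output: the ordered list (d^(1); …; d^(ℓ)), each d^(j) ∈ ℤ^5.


Via rank(M_{q-1}∘⋯∘M_p): M ≅ I[1,1]^3, I[1,3], I[3,5], I[5,5].
μ_θ-semistable layers: μ^(1)=17; μ^(2)=7; μ^(3)=2; μ^(4)=-29/3; μ^(5)=-13

((0, 0, 1, 0, 0); (3, 0, 0, 0, 0); (1, 1, 0, 0, 0); (0, 0, 1, 1, 1); (0, 0, 0, 0, 1))


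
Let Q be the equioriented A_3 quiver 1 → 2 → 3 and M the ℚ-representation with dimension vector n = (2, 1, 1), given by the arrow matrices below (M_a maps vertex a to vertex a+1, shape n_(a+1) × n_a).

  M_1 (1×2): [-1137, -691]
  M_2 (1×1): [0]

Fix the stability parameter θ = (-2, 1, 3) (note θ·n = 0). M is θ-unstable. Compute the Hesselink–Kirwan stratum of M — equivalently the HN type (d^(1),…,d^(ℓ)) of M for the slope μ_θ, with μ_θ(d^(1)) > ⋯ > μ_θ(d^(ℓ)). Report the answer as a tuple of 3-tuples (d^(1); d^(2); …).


Barcode: M ≅ I[1,1], I[1,2], I[3,3]. HN layers by μ_θ (3 steps, strictly decreasing):
  μ^(1)=3; μ^(2)=1; μ^(3)=-2

((0, 0, 1); (0, 1, 0); (2, 0, 0))


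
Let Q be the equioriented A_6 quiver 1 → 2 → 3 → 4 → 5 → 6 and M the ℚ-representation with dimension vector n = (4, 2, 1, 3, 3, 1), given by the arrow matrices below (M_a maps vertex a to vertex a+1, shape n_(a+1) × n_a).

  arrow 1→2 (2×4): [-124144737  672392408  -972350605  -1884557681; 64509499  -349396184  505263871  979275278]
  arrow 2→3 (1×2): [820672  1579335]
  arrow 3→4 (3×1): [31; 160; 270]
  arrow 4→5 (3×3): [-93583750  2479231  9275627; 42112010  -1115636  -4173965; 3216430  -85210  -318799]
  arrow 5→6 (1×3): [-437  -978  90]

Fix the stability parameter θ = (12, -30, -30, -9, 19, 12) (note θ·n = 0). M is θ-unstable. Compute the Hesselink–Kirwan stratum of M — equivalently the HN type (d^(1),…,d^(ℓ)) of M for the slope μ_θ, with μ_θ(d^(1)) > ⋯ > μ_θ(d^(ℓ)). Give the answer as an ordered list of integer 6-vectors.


Interval decomposition of M: I[1,1]^2, I[1,2], I[1,4], I[4,5], I[4,6], I[5,5].
HN type (ℓ=5): μ^(1)=19; μ^(2)=31/2; μ^(3)=12; μ^(4)=-9; μ^(5)=-16

((0, 0, 0, 0, 2, 0); (0, 0, 0, 0, 1, 1); (2, 0, 0, 0, 0, 0); (1, 1, 0, 3, 0, 0); (1, 1, 1, 0, 0, 0))


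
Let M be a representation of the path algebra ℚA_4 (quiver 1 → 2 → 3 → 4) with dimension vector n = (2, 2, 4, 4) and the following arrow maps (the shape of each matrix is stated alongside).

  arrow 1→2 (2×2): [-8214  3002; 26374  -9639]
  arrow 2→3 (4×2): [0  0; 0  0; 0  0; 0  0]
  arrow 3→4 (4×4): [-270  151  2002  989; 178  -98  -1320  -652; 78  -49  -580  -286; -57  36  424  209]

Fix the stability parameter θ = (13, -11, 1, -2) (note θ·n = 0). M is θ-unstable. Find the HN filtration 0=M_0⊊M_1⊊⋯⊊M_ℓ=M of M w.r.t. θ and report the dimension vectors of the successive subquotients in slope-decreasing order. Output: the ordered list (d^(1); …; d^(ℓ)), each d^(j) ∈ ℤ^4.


Barcode: M ≅ I[1,2]^2, I[3,4]^4. HN layers by μ_θ (2 steps, strictly decreasing):
  μ^(1)=1; μ^(2)=-1/2

((2, 2, 0, 0); (0, 0, 4, 4))


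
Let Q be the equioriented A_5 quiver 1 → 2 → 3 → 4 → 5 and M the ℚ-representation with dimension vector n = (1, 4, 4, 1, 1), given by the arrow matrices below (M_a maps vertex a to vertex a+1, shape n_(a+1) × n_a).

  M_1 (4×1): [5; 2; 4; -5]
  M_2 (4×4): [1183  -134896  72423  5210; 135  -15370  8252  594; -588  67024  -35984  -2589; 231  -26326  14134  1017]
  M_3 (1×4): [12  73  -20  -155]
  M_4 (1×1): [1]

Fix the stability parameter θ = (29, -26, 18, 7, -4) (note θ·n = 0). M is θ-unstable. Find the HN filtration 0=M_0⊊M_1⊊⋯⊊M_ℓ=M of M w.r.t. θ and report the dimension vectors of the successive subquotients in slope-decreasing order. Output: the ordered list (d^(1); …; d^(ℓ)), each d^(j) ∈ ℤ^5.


Interval decomposition of M: I[1,5], I[2,2], I[2,3]^2, I[3,3].
HN type (ℓ=4): μ^(1)=18; μ^(2)=7; μ^(3)=3/2; μ^(4)=-26

((0, 0, 3, 0, 0); (0, 0, 1, 1, 1); (1, 1, 0, 0, 0); (0, 3, 0, 0, 0))
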